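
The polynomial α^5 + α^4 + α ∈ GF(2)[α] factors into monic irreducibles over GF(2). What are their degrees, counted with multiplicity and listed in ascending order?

1, 4

Write g(α) = α^5 + α^4 + α.
Roots in GF(2): g(0) = 0 → root; g(1) = 1.
Linear factors from roots: (α).
Complete factorization: g(α) = (α)·(α^4 + α^3 + 1).
Factor degrees with multiplicity: 1 + 4 = 5.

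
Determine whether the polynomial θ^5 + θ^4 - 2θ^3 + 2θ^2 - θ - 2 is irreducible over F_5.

Write h(θ) = θ^5 + θ^4 - 2θ^3 + 2θ^2 - θ - 2.
Check for roots in F_5: h(0) = 3; h(1) = 4; h(2) = 1; h(3) = 3; h(4) = 3.
No roots, so no linear factors.
Degree-2 irreducible divisors: test the 10 monic irreducibles of degree 2 over GF(5).
None of them divide h (all give nonzero remainder).
No irreducible factor of degree ≤ 2 exists, so h is irreducible over GF(5).

Yes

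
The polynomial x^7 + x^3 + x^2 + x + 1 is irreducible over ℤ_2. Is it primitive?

Yes

Write f(x) = x^7 + x^3 + x^2 + x + 1.
|GF(2^7)^×| = 2^7 − 1 = 127. Prime factorization: 127 = 127.
f is primitive ⇔ x has order 127 in GF(2)[x]/(f), i.e. x^(127/q) ≠ 1 for each prime q | 127.
x^(1) mod f = x.
None equal 1, so x has full order 127; f is primitive.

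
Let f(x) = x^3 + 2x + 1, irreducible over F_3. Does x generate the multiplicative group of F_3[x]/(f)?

|GF(3^3)^×| = 3^3 − 1 = 26. Prime factorization: 26 = 2·13.
f is primitive ⇔ x has order 26 in GF(3)[x]/(f), i.e. x^(26/q) ≠ 1 for each prime q | 26.
x^(13) mod f = 2.
x^(2) mod f = x^2.
None equal 1, so x has full order 26; f is primitive.

Yes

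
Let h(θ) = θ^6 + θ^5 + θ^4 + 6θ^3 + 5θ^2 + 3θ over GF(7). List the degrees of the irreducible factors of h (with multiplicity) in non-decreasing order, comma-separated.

1, 1, 1, 3

Linear factors from roots: (θ), (θ + 3), (θ + 2).
Complete factorization: h(θ) = (θ)·(θ + 2)·(θ + 3)·(θ^3 + 3θ^2 + θ + 4).
Factor degrees with multiplicity: 1 + 1 + 1 + 3 = 6.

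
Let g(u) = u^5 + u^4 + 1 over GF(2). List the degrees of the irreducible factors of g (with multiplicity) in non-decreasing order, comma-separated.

Roots in GF(2): g(0) = 1; g(1) = 1.
Complete factorization: g(u) = (u^2 + u + 1)·(u^3 + u + 1).
Factor degrees with multiplicity: 2 + 3 = 5.

2, 3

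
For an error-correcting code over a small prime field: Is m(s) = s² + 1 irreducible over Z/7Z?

Yes

Check for roots in Z/7Z: m(0) = 1; m(1) = 2; m(2) = 5; m(3) = 3; m(4) = 3; m(5) = 5; m(6) = 2.
No roots. A degree-2 polynomial over a field with no linear factor is irreducible.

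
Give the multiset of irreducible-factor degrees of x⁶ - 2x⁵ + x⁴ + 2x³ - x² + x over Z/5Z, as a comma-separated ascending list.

Write g(x) = x⁶ - 2x⁵ + x⁴ + 2x³ - x² + x.
Roots in Z/5Z: g(0) = 0 → root; g(1) = 2; g(2) = 0 → root; g(3) = 2; g(4) = 0 → root.
Linear factors from roots: (x), (x - 2), (x + 1).
Complete factorization: g(x) = (x)·(x + 1)·(x - 2)^4.
Factor degrees with multiplicity: 1 + 1 + 1 + 1 + 1 + 1 = 6.

1, 1, 1, 1, 1, 1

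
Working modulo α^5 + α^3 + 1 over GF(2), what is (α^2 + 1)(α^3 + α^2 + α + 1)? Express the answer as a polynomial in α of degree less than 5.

Multiply in GF(2)[α]: (α^2 + 1)·(α^3 + α^2 + α + 1) = α^5 + α^4 + α + 1.
Reduce using α^5 ≡ α^3 + 1 (mod α^5 + α^3 + 1).
Reduced: α^4 + α^3 + α.

α^4 + α^3 + α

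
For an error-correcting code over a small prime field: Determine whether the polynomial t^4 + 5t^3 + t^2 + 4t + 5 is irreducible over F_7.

Write h(t) = t^4 + 5t^3 + t^2 + 4t + 5.
Check for roots in F_7: h(0) = 5; h(1) = 2; h(2) = 3; h(3) = 4; h(4) = 4; h(5) = 5; h(6) = 5.
No roots, so no linear factors.
Degree-2 irreducible divisors: test the 21 monic irreducibles of degree 2 over GF(7).
None of them divide h (all give nonzero remainder).
No irreducible factor of degree ≤ 2 exists, so h is irreducible over GF(7).

Yes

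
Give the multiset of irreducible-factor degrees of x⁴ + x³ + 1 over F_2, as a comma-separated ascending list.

4

Write h(x) = x⁴ + x³ + 1.
Roots in F_2: h(0) = 1; h(1) = 1.
Complete factorization: h(x) = (x⁴ + x³ + 1).
Factor degrees with multiplicity: 4 = 4.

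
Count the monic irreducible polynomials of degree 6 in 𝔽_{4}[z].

The number of monic irreducibles of degree 6 over GF(4) is (1/6)·Σ_{d∣6} μ(6/d) 4^d.
Divisors of 6: 1, 2, 3, 6; μ(6/d) for each: 1, -1, -1, 1.
Σ = 4^1 − 4^2 − 4^3 + 4^6 = 4020.
N = 4020/6 = 670.

670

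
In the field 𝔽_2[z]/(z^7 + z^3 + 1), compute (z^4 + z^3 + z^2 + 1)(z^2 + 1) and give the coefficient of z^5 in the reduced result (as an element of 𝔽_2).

1

Multiply in 𝔽_2[z]: (z^4 + z^3 + z^2 + 1)·(z^2 + 1) = z^6 + z^5 + z^3 + 1.
Reduced: z^6 + z^5 + z^3 + 1.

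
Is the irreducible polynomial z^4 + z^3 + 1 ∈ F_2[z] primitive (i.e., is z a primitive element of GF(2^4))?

Write f(z) = z^4 + z^3 + 1.
|GF(2^4)^×| = 2^4 − 1 = 15. Prime factorization: 15 = 3·5.
f is primitive ⇔ z has order 15 in GF(2)[z]/(f), i.e. z^(15/q) ≠ 1 for each prime q | 15.
z^(5) mod f = z^3 + z + 1.
z^(3) mod f = z^3.
None equal 1, so z has full order 15; f is primitive.

Yes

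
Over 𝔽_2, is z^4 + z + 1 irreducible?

Yes

Write P(z) = z^4 + z + 1.
Check for roots in 𝔽_2: P(0) = 1; P(1) = 1.
No roots, so no linear factors.
Monic irreducibles of degree 2 over GF(2): z^2 + z + 1.
None of them divide P (all give nonzero remainder).
No irreducible factor of degree ≤ 2 exists, so P is irreducible over GF(2).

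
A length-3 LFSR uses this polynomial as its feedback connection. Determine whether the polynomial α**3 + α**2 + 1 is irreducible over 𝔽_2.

Write P(α) = α**3 + α**2 + 1.
Check for roots in 𝔽_2: P(0) = 1; P(1) = 1.
No roots. A degree-3 polynomial over a field with no linear factor is irreducible.

Yes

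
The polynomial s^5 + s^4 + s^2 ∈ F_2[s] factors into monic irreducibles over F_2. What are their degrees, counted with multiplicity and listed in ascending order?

Write h(s) = s^5 + s^4 + s^2.
Roots in F_2: h(0) = 0 → root; h(1) = 1.
Linear factors from roots: (s).
Complete factorization: h(s) = (s)^2·(s^3 + s^2 + 1).
Factor degrees with multiplicity: 1 + 1 + 3 = 5.

1, 1, 3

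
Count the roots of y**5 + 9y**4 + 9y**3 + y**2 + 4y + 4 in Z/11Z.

Write g(y) = y**5 + 9y**4 + 9y**3 + y**2 + 4y + 4.
Evaluate at each of the 11 elements of Z/11Z:
g(0) = 4; g(1) = 6; g(2) = 0 → root; g(3) = 8; g(4) = 2; g(5) = 2; g(6) = 9; g(7) = 4; g(8) = 2; g(9) = 7; g(10) = 0 → root.
Roots: {2, 10}.

2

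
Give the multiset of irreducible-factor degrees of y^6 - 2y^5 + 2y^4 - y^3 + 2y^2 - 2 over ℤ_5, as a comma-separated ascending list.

Write g(y) = y^6 - 2y^5 + 2y^4 - y^3 + 2y^2 - 2.
Roots in ℤ_5: g(0) = 3; g(1) = 0 → root; g(2) = 0 → root; g(3) = 4; g(4) = 1.
Linear factors from roots: (y - 1), (y - 2).
Complete factorization: g(y) = (y - 2)·(y - 1)^2·(y^3 + 2y^2 + 1).
Factor degrees with multiplicity: 1 + 1 + 1 + 3 = 6.

1, 1, 1, 3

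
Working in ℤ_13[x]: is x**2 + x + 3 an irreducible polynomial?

Write f(x) = x**2 + x + 3.
Check each element of ℤ_13 for a root: f(0)=3, f(1)=5, f(2)=9, f(3)=2, f(4)=10, f(5)=7, f(6)=6, f(7)=7, f(8)=10, f(9)=2, f(10)=9, f(11)=5, f(12)=3.
No roots. A degree-2 polynomial over a field with no linear factor is irreducible.

Yes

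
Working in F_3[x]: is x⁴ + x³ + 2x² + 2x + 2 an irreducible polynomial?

Write m(x) = x⁴ + x³ + 2x² + 2x + 2.
Check for roots in F_3: m(0) = 2; m(1) = 2; m(2) = 2.
No roots, so no linear factors.
Monic irreducibles of degree 2 over GF(3): x² + 1, x² + x + 2, x² + 2x + 2.
None of them divide m (all give nonzero remainder).
No irreducible factor of degree ≤ 2 exists, so m is irreducible over GF(3).

Yes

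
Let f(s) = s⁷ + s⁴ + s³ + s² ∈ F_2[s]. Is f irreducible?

No

Check for roots in F_2: f(0) = 0 → root; f(1) = 0 → root.
f(0) = 0, so (s) divides f(s); f is reducible.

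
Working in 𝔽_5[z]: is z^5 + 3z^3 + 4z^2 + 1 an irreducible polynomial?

Yes

Write g(z) = z^5 + 3z^3 + 4z^2 + 1.
Check for roots in 𝔽_5: g(0) = 1; g(1) = 4; g(2) = 3; g(3) = 1; g(4) = 1.
No roots, so no linear factors.
Degree-2 irreducible divisors: test the 10 monic irreducibles of degree 2 over GF(5).
None of them divide g (all give nonzero remainder).
No irreducible factor of degree ≤ 2 exists, so g is irreducible over GF(5).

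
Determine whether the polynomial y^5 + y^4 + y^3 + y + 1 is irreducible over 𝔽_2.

Write g(y) = y^5 + y^4 + y^3 + y + 1.
Check for roots in 𝔽_2: g(0) = 1; g(1) = 1.
No roots, so no linear factors.
Monic irreducibles of degree 2 over GF(2): y^2 + y + 1.
None of them divide g (all give nonzero remainder).
No irreducible factor of degree ≤ 2 exists, so g is irreducible over GF(2).

Yes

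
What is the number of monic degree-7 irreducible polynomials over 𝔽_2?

18

The number of monic irreducibles of degree 7 over GF(2) is (1/7)·Σ_{d∣7} μ(7/d) 2^d.
Divisors of 7: 1, 7; μ(7/d) for each: -1, 1.
Σ = − 2^1 + 2^7 = 126.
N = 126/7 = 18.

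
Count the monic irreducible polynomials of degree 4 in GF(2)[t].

3

Gauss's count: N_{2}(4) = (1/4) Σ_{d|4} μ(4/d)·2^d.
Divisors of 4: 1, 2, 4; μ(4/d) for each: 0, -1, 1.
Σ = − 2^2 + 2^4 = 12.
N = 12/4 = 3.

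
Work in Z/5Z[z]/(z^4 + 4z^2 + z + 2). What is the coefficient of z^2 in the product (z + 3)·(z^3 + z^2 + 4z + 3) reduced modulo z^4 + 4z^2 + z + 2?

Multiply in Z/5Z[z]: (z + 3)·(z^3 + z^2 + 4z + 3) = z^4 + 4z^3 + 2z^2 + 4.
Reduce using z^4 ≡ z^2 + 4z + 3 (mod z^4 + 4z^2 + z + 2).
Reduced: 4z^3 + 3z^2 + 4z + 2.

3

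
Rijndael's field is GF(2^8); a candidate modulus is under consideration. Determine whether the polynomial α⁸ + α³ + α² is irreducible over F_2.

No

Write P(α) = α⁸ + α³ + α².
Check for roots in F_2: P(0) = 0 → root; P(1) = 1.
P(0) = 0, so (α) divides P(α); P is reducible.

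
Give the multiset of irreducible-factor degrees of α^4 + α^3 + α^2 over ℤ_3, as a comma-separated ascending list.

Write g(α) = α^4 + α^3 + α^2.
Roots in ℤ_3: g(0) = 0 → root; g(1) = 0 → root; g(2) = 1.
Linear factors from roots: (α), (α + 2).
Complete factorization: g(α) = (α)^2·(α + 2)^2.
Factor degrees with multiplicity: 1 + 1 + 1 + 1 = 4.

1, 1, 1, 1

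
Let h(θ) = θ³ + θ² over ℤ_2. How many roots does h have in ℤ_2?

2

Evaluate at each of the 2 elements of ℤ_2:
h(0) = 0 → root; h(1) = 0 → root.
Roots: {0, 1}.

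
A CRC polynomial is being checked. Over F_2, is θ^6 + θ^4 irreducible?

No

Write g(θ) = θ^6 + θ^4.
Check for roots in F_2: g(0) = 0 → root; g(1) = 0 → root.
g(0) = 0, so (θ) divides g(θ); g is reducible.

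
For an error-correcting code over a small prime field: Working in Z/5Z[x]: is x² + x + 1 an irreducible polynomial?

Yes

Write f(x) = x² + x + 1.
Check for roots in Z/5Z: f(0) = 1; f(1) = 3; f(2) = 2; f(3) = 3; f(4) = 1.
No roots. A degree-2 polynomial over a field with no linear factor is irreducible.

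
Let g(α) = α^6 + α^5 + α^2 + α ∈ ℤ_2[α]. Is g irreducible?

Check for roots in ℤ_2: g(0) = 0 → root; g(1) = 0 → root.
g(0) = 0, so (α) divides g(α); g is reducible.

No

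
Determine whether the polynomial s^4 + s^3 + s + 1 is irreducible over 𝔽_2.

No

Write h(s) = s^4 + s^3 + s + 1.
Check for roots in 𝔽_2: h(0) = 1; h(1) = 0 → root.
h(1) = 0, so (s − 1) divides h(s); h is reducible.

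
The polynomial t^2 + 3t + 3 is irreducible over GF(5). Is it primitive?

Write f(t) = t^2 + 3t + 3.
|GF(5^2)^×| = 5^2 − 1 = 24. Prime factorization: 24 = 2^3·3.
f is primitive ⇔ t has order 24 in GF(5)[t]/(f), i.e. t^(24/q) ≠ 1 for each prime q | 24.
t^(12) mod f = 4.
t^(8) mod f = t + 1.
None equal 1, so t has full order 24; f is primitive.

Yes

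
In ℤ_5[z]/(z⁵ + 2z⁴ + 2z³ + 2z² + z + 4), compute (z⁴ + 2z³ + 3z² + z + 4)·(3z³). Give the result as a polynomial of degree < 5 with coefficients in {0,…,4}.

Multiply in ℤ_5[z]: (z⁴ + 2z³ + 3z² + z + 4)·(3z³) = 3z⁷ + z⁶ + 4z⁵ + 3z⁴ + 2z³.
Reduce using z⁵ ≡ 3z⁴ + 3z³ + 3z² + 4z + 1 (mod z⁵ + 2z⁴ + 2z³ + 2z² + z + 4).
Reduced: z⁴ + 3z³ + 2z² + 2z + 3.

z^4 + 3z^3 + 2z^2 + 2z + 3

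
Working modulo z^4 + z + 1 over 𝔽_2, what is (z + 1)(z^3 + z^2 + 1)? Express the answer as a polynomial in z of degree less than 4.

z^2

Multiply in 𝔽_2[z]: (z + 1)·(z^3 + z^2 + 1) = z^4 + z^2 + z + 1.
Reduce using z^4 ≡ z + 1 (mod z^4 + z + 1).
Reduced: z^2.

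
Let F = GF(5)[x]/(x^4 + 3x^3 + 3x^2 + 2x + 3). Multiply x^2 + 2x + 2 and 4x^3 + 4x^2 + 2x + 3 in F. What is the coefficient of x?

Multiply in GF(5)[x]: (x^2 + 2x + 2)·(4x^3 + 4x^2 + 2x + 3) = 4x^5 + 2x^4 + 3x^3 + 1.
Reduce using x^4 ≡ 2x^3 + 2x^2 + 3x + 2 (mod x^4 + 3x^3 + 3x^2 + 2x + 3).
Reduced: x^3 + 2x^2 + 3x + 1.

3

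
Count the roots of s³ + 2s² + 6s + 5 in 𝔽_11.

3

Write P(s) = s³ + 2s² + 6s + 5.
Evaluate at each of the 11 elements of 𝔽_11:
P(0) = 5; P(1) = 3; P(2) = 0 → root; P(3) = 2; P(4) = 4; P(5) = 1; P(6) = 10; P(7) = 4; P(8) = 0 → root; P(9) = 4; P(10) = 0 → root.
Roots: {2, 8, 10}.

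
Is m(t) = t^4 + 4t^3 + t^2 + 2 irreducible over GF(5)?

Check for roots in GF(5): m(0) = 2; m(1) = 3; m(2) = 4; m(3) = 0 → root; m(4) = 0 → root.
m(3) = 0, so (t − 3) divides m(t); m is reducible.

No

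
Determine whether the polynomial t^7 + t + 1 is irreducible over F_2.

Write g(t) = t^7 + t + 1.
Check for roots in F_2: g(0) = 1; g(1) = 1.
No roots, so no linear factors.
Monic irreducibles of degree 2 over GF(2): t^2 + t + 1.
None of them divide g (all give nonzero remainder).
Monic irreducibles of degree 3 over GF(2): t^3 + t + 1, t^3 + t^2 + 1.
None of them divide g (all give nonzero remainder).
No irreducible factor of degree ≤ 3 exists, so g is irreducible over GF(2).

Yes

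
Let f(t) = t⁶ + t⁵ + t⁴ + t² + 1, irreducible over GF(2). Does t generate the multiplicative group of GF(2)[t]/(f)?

No

|GF(2^6)^×| = 2^6 − 1 = 63. Prime factorization: 63 = 3^2·7.
f is primitive ⇔ t has order 63 in GF(2)[t]/(f), i.e. t^(63/q) ≠ 1 for each prime q | 63.
t^(21) mod f = 1
t^(9) mod f = t³ + 1.
Since t^(21) = 1, the order of t divides 21 < 63; not primitive.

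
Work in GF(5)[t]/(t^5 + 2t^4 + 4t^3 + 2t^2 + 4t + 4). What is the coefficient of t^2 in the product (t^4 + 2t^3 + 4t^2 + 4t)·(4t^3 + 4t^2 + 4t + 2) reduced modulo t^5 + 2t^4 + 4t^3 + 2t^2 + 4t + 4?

Multiply in GF(5)[t]: (t^4 + 2t^3 + 4t^2 + 4t)·(4t^3 + 4t^2 + 4t + 2) = 4t^7 + 2t^6 + 3t^5 + 2t^4 + t^3 + 4t^2 + 3t.
Reduce using t^5 ≡ 3t^4 + t^3 + 3t^2 + t + 1 (mod t^5 + 2t^4 + 4t^3 + 2t^2 + 4t + 4).
Reduced: t^3 + 4t^2 + t + 4.

4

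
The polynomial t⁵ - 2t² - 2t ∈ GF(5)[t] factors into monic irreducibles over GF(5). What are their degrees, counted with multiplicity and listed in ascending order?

1, 1, 1, 2

Write g(t) = t⁵ - 2t² - 2t.
Roots in GF(5): g(0) = 0 → root; g(1) = 2; g(2) = 0 → root; g(3) = 4; g(4) = 4.
Linear factors from roots: (t), (t - 2).
Complete factorization: g(t) = (t)·(t - 2)^2·(t² - t + 2).
Factor degrees with multiplicity: 1 + 1 + 1 + 2 = 5.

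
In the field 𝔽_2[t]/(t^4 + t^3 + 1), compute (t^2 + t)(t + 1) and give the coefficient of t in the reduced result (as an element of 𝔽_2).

1

Multiply in 𝔽_2[t]: (t^2 + t)·(t + 1) = t^3 + t.
Reduced: t^3 + t.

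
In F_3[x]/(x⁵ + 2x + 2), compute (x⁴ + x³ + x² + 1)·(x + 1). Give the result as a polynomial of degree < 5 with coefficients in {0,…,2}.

Multiply in F_3[x]: (x⁴ + x³ + x² + 1)·(x + 1) = x⁵ + 2x⁴ + 2x³ + x² + x + 1.
Reduce using x⁵ ≡ x + 1 (mod x⁵ + 2x + 2).
Reduced: 2x⁴ + 2x³ + x² + 2x + 2.

2x^4 + 2x^3 + x^2 + 2x + 2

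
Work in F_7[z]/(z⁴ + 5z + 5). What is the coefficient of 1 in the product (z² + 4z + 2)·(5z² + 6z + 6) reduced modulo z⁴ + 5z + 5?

1

Multiply in F_7[z]: (z² + 4z + 2)·(5z² + 6z + 6) = 5z⁴ + 5z³ + 5z² + z + 5.
Reduce using z⁴ ≡ 2z + 2 (mod z⁴ + 5z + 5).
Reduced: 5z³ + 5z² + 4z + 1.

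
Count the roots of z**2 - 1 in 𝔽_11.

2

Write P(z) = z**2 - 1.
Evaluate at each of the 11 elements of 𝔽_11:
P(0) = 10; P(1) = 0 → root; P(2) = 3; P(3) = 8; P(4) = 4; P(5) = 2; P(6) = 2; P(7) = 4; P(8) = 8; P(9) = 3; P(10) = 0 → root.
Roots: {1, 10}.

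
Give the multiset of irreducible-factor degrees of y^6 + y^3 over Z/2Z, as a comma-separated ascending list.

1, 1, 1, 1, 2

Write g(y) = y^6 + y^3.
Roots in Z/2Z: g(0) = 0 → root; g(1) = 0 → root.
Linear factors from roots: (y), (y + 1).
Complete factorization: g(y) = (y + 1)·(y)^3·(y^2 + y + 1).
Factor degrees with multiplicity: 1 + 1 + 1 + 1 + 2 = 6.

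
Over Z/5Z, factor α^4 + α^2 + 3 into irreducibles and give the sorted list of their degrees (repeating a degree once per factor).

Write h(α) = α^4 + α^2 + 3.
Roots in Z/5Z: h(0) = 3; h(1) = 0 → root; h(2) = 3; h(3) = 3; h(4) = 0 → root.
Linear factors from roots: (α + 4), (α + 1).
Complete factorization: h(α) = (α + 1)·(α + 4)·(α^2 + 2).
Factor degrees with multiplicity: 1 + 1 + 2 = 4.

1, 1, 2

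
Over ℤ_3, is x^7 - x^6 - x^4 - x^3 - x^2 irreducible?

No

Write m(x) = x^7 - x^6 - x^4 - x^3 - x^2.
Check for roots in ℤ_3: m(0) = 0 → root; m(1) = 0 → root; m(2) = 0 → root.
m(0) = 0, so (x) divides m(x); m is reducible.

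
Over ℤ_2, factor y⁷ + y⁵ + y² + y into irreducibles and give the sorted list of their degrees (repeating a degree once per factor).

1, 1, 2, 3

Write f(y) = y⁷ + y⁵ + y² + y.
Roots in ℤ_2: f(0) = 0 → root; f(1) = 0 → root.
Linear factors from roots: (y), (y + 1).
Complete factorization: f(y) = (y)·(y + 1)·(y² + y + 1)·(y³ + y + 1).
Factor degrees with multiplicity: 1 + 1 + 2 + 3 = 7.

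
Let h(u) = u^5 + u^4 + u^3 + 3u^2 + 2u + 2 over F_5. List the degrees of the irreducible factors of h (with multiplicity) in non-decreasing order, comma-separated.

1, 1, 3

Roots in F_5: h(0) = 2; h(1) = 0 → root; h(2) = 4; h(3) = 1; h(4) = 2.
Linear factors from roots: (u + 4).
Complete factorization: h(u) = (u + 4)^2·(u^3 + 3u^2 + u + 2).
Factor degrees with multiplicity: 1 + 1 + 3 = 5.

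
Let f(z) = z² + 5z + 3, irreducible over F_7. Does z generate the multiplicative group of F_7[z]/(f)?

|GF(7^2)^×| = 7^2 − 1 = 48. Prime factorization: 48 = 2^4·3.
f is primitive ⇔ z has order 48 in GF(7)[z]/(f), i.e. z^(48/q) ≠ 1 for each prime q | 48.
z^(24) mod f = 6.
z^(16) mod f = 2.
None equal 1, so z has full order 48; f is primitive.

Yes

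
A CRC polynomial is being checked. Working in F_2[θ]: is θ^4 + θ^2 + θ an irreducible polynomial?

No

Write h(θ) = θ^4 + θ^2 + θ.
Check for roots in F_2: h(0) = 0 → root; h(1) = 1.
h(0) = 0, so (θ) divides h(θ); h is reducible.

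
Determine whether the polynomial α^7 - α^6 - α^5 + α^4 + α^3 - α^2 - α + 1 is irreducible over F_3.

No

Write g(α) = α^7 - α^6 - α^5 + α^4 + α^3 - α^2 - α + 1.
Check for roots in F_3: g(0) = 1; g(1) = 0 → root; g(2) = 0 → root.
g(1) = 0, so (α − 1) divides g(α); g is reducible.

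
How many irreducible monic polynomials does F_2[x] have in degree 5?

6

x^(2^5) − x is the product of all monic irreducibles of degree dividing 5; Möbius inversion gives N = (1/5) Σ μ(5/d)·2^d.
Divisors of 5: 1, 5; μ(5/d) for each: -1, 1.
Σ = − 2^1 + 2^5 = 30.
N = 30/5 = 6.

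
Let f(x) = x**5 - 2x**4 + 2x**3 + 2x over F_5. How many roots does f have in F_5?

Evaluate at each of the 5 elements of F_5:
f(0) = 0 → root; f(1) = 3; f(2) = 0 → root; f(3) = 1; f(4) = 3.
Roots: {0, 2}.

2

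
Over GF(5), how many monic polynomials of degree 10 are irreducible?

976248

Gauss's count: N_{5}(10) = (1/10) Σ_{d|10} μ(10/d)·5^d.
Divisors of 10: 1, 2, 5, 10; μ(10/d) for each: 1, -1, -1, 1.
Σ = 5^1 − 5^2 − 5^5 + 5^10 = 9762480.
N = 9762480/10 = 976248.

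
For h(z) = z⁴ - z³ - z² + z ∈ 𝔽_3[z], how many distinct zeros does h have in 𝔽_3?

3

Evaluate at each of the 3 elements of 𝔽_3:
h(0) = 0 → root; h(1) = 0 → root; h(2) = 0 → root.
Roots: {0, 1, 2}.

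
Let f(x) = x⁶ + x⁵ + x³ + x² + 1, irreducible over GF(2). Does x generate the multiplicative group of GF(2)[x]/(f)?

Yes

|GF(2^6)^×| = 2^6 − 1 = 63. Prime factorization: 63 = 3^2·7.
f is primitive ⇔ x has order 63 in GF(2)[x]/(f), i.e. x^(63/q) ≠ 1 for each prime q | 63.
x^(21) mod f = x⁴ + x² + x + 1.
x^(9) mod f = x² + x.
None equal 1, so x has full order 63; f is primitive.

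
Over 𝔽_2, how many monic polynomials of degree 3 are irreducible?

x^(2^3) − x is the product of all monic irreducibles of degree dividing 3; Möbius inversion gives N = (1/3) Σ μ(3/d)·2^d.
Divisors of 3: 1, 3; μ(3/d) for each: -1, 1.
Σ = − 2^1 + 2^3 = 6.
N = 6/3 = 2.

2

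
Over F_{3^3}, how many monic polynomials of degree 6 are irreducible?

x^(27^6) − x is the product of all monic irreducibles of degree dividing 6; Möbius inversion gives N = (1/6) Σ μ(6/d)·27^d.
Divisors of 6: 1, 2, 3, 6; μ(6/d) for each: 1, -1, -1, 1.
Σ = 27^1 − 27^2 − 27^3 + 27^6 = 387400104.
N = 387400104/6 = 64566684.

64566684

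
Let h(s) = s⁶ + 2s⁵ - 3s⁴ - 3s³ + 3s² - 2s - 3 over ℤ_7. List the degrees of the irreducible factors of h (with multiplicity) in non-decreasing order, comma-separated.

6

Complete factorization: h(s) = (s⁶ + 2s⁵ - 3s⁴ - 3s³ + 3s² - 2s - 3).
Factor degrees with multiplicity: 6 = 6.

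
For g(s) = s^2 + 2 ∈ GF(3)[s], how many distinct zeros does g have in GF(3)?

2

Evaluate at each of the 3 elements of GF(3):
g(0) = 2; g(1) = 0 → root; g(2) = 0 → root.
Roots: {1, 2}.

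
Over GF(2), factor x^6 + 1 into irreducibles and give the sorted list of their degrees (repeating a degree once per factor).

Write g(x) = x^6 + 1.
Roots in GF(2): g(0) = 1; g(1) = 0 → root.
Linear factors from roots: (x + 1).
Complete factorization: g(x) = (x + 1)^2·(x^2 + x + 1)^2.
Factor degrees with multiplicity: 1 + 1 + 2 + 2 = 6.

1, 1, 2, 2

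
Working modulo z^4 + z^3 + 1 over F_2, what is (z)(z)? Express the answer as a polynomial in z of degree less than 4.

z^2

Multiply in F_2[z]: (z)·(z) = z^2.
Reduced: z^2.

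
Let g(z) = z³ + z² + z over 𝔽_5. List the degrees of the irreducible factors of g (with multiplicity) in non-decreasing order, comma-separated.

1, 2

Roots in 𝔽_5: g(0) = 0 → root; g(1) = 3; g(2) = 4; g(3) = 4; g(4) = 4.
Linear factors from roots: (z).
Complete factorization: g(z) = (z)·(z² + z + 1).
Factor degrees with multiplicity: 1 + 2 = 3.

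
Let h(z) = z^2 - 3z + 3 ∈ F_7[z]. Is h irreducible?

Check for roots in F_7: h(0) = 3; h(1) = 1; h(2) = 1; h(3) = 3; h(4) = 0 → root; h(5) = 6; h(6) = 0 → root.
h(4) = 0, so (z − 4) divides h(z); h is reducible.

No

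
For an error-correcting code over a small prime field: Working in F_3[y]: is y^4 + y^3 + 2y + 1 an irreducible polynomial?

Write f(y) = y^4 + y^3 + 2y + 1.
Check for roots in F_3: f(0) = 1; f(1) = 2; f(2) = 2.
No roots, so no linear factors.
Monic irreducibles of degree 2 over GF(3): y^2 + 1, y^2 + y + 2, y^2 + 2y + 2.
None of them divide f (all give nonzero remainder).
No irreducible factor of degree ≤ 2 exists, so f is irreducible over GF(3).

Yes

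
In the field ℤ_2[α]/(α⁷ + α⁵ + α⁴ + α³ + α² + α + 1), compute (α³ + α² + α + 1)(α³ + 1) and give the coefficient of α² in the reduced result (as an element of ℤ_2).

Multiply in ℤ_2[α]: (α³ + α² + α + 1)·(α³ + 1) = α⁶ + α⁵ + α⁴ + α² + α + 1.
Reduced: α⁶ + α⁵ + α⁴ + α² + α + 1.

1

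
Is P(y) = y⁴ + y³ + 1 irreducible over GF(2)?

Yes

Check for roots in GF(2): P(0) = 1; P(1) = 1.
No roots, so no linear factors.
Monic irreducibles of degree 2 over GF(2): y² + y + 1.
None of them divide P (all give nonzero remainder).
No irreducible factor of degree ≤ 2 exists, so P is irreducible over GF(2).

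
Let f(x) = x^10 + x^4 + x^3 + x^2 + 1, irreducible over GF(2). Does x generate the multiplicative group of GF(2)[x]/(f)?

No

|GF(2^10)^×| = 2^10 − 1 = 1023. Prime factorization: 1023 = 3·11·31.
f is primitive ⇔ x has order 1023 in GF(2)[x]/(f), i.e. x^(1023/q) ≠ 1 for each prime q | 1023.
x^(341) mod f = 1
x^(93) mod f = x^9 + x^8 + x^7 + x^3 + x^2 + x + 1.
x^(33) mod f = x^9 + x^6 + x^3 + x + 1.
Since x^(341) = 1, the order of x divides 341 < 1023; not primitive.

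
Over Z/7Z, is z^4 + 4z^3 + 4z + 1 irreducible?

Write g(z) = z^4 + 4z^3 + 4z + 1.
Check for roots in Z/7Z: g(0) = 1; g(1) = 3; g(2) = 1; g(3) = 6; g(4) = 4; g(5) = 5; g(6) = 1.
No roots, so no linear factors.
Degree-2 irreducible divisors: test the 21 monic irreducibles of degree 2 over GF(7).
None of them divide g (all give nonzero remainder).
No irreducible factor of degree ≤ 2 exists, so g is irreducible over GF(7).

Yes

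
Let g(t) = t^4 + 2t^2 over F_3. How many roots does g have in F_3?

3

Evaluate at each of the 3 elements of F_3:
g(0) = 0 → root; g(1) = 0 → root; g(2) = 0 → root.
Roots: {0, 1, 2}.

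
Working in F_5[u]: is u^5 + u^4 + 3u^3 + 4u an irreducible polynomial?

Write g(u) = u^5 + u^4 + 3u^3 + 4u.
Check for roots in F_5: g(0) = 0 → root; g(1) = 4; g(2) = 0 → root; g(3) = 2; g(4) = 3.
g(0) = 0, so (u) divides g(u); g is reducible.

No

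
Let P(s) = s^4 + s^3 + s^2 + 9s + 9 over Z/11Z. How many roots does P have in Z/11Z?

Evaluate at each of the 11 elements of Z/11Z:
P(0) = 9; P(1) = 10; P(2) = 0 → root; P(3) = 10; P(4) = 7; P(5) = 4; P(6) = 5; P(7) = 5; P(8) = 1; P(9) = 3; P(10) = 1.
Roots: {2}.

1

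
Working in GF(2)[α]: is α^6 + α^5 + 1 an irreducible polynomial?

Yes

Write m(α) = α^6 + α^5 + 1.
Check for roots in GF(2): m(0) = 1; m(1) = 1.
No roots, so no linear factors.
Monic irreducibles of degree 2 over GF(2): α^2 + α + 1.
None of them divide m (all give nonzero remainder).
Monic irreducibles of degree 3 over GF(2): α^3 + α + 1, α^3 + α^2 + 1.
None of them divide m (all give nonzero remainder).
No irreducible factor of degree ≤ 3 exists, so m is irreducible over GF(2).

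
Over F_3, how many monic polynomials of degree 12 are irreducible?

44220

The number of monic irreducibles of degree 12 over GF(3) is (1/12)·Σ_{d∣12} μ(12/d) 3^d.
Divisors of 12: 1, 2, 3, 4, 6, 12; μ(12/d) for each: 0, 1, 0, -1, -1, 1.
Σ = 3^2 − 3^4 − 3^6 + 3^12 = 530640.
N = 530640/12 = 44220.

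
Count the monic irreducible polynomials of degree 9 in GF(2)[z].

The number of monic irreducibles of degree 9 over GF(2) is (1/9)·Σ_{d∣9} μ(9/d) 2^d.
Divisors of 9: 1, 3, 9; μ(9/d) for each: 0, -1, 1.
Σ = − 2^3 + 2^9 = 504.
N = 504/9 = 56.

56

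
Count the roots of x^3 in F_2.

Write h(x) = x^3.
Evaluate at each of the 2 elements of F_2:
h(0) = 0 → root; h(1) = 1.
Roots: {0}.

1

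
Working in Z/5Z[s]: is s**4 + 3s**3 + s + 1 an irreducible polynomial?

No

Write h(s) = s**4 + 3s**3 + s + 1.
Check for roots in Z/5Z: h(0) = 1; h(1) = 1; h(2) = 3; h(3) = 1; h(4) = 3.
No roots, so no linear factors.
Degree-2 irreducible divisors: test the 10 monic irreducibles of degree 2 over GF(5).
s**2 + 2 divides h: h(s) = (s**2 + 2)·(s**2 + 3s + 3).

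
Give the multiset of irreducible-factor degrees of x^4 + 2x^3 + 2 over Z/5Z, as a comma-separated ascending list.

1, 1, 2

Write g(x) = x^4 + 2x^3 + 2.
Roots in Z/5Z: g(0) = 2; g(1) = 0 → root; g(2) = 4; g(3) = 2; g(4) = 1.
Linear factors from roots: (x - 1).
Complete factorization: g(x) = (x - 1)^2·(x^2 - x + 2).
Factor degrees with multiplicity: 1 + 1 + 2 = 4.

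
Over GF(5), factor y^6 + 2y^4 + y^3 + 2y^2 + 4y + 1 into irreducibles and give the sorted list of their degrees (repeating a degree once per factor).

Write h(y) = y^6 + 2y^4 + y^3 + 2y^2 + 4y + 1.
Roots in GF(5): h(0) = 1; h(1) = 1; h(2) = 1; h(3) = 4; h(4) = 1.
Complete factorization: h(y) = (y^6 + 2y^4 + y^3 + 2y^2 + 4y + 1).
Factor degrees with multiplicity: 6 = 6.

6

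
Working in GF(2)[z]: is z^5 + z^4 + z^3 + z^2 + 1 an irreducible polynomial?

Write h(z) = z^5 + z^4 + z^3 + z^2 + 1.
Check for roots in GF(2): h(0) = 1; h(1) = 1.
No roots, so no linear factors.
Monic irreducibles of degree 2 over GF(2): z^2 + z + 1.
None of them divide h (all give nonzero remainder).
No irreducible factor of degree ≤ 2 exists, so h is irreducible over GF(2).

Yes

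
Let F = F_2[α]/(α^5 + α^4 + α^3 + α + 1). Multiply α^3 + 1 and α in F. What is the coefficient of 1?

0

Multiply in F_2[α]: (α^3 + 1)·(α) = α^4 + α.
Reduced: α^4 + α.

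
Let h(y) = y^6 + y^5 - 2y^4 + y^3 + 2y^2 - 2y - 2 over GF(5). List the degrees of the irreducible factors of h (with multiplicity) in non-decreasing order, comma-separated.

Roots in GF(5): h(0) = 3; h(1) = 4; h(2) = 4; h(3) = 2; h(4) = 4.
Complete factorization: h(y) = (y^6 + y^5 - 2y^4 + y^3 + 2y^2 - 2y - 2).
Factor degrees with multiplicity: 6 = 6.

6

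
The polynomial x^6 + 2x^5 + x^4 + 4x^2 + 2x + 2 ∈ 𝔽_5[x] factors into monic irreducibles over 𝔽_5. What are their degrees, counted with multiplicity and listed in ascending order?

Write f(x) = x^6 + 2x^5 + x^4 + 4x^2 + 2x + 2.
Roots in 𝔽_5: f(0) = 2; f(1) = 2; f(2) = 1; f(3) = 0 → root; f(4) = 4.
Linear factors from roots: (x + 2).
Complete factorization: f(x) = (x + 2)·(x^2 + 2)·(x^3 + 4x + 3).
Factor degrees with multiplicity: 1 + 2 + 3 = 6.

1, 2, 3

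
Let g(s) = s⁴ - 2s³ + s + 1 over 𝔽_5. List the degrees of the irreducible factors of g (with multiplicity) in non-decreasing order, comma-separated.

2, 2

Roots in 𝔽_5: g(0) = 1; g(1) = 1; g(2) = 3; g(3) = 1; g(4) = 3.
Complete factorization: g(s) = (s² + 2)·(s² - 2s - 2).
Factor degrees with multiplicity: 2 + 2 = 4.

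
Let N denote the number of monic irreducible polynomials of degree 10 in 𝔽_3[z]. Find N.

Gauss's count: N_{3}(10) = (1/10) Σ_{d|10} μ(10/d)·3^d.
Divisors of 10: 1, 2, 5, 10; μ(10/d) for each: 1, -1, -1, 1.
Σ = 3^1 − 3^2 − 3^5 + 3^10 = 58800.
N = 58800/10 = 5880.

5880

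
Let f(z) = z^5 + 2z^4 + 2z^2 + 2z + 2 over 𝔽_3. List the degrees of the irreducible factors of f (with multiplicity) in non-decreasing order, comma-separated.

Roots in 𝔽_3: f(0) = 2; f(1) = 0 → root; f(2) = 0 → root.
Linear factors from roots: (z + 2), (z + 1).
Complete factorization: f(z) = (z + 1)·(z + 2)·(z^3 + 2z^2 + z + 1).
Factor degrees with multiplicity: 1 + 1 + 3 = 5.

1, 1, 3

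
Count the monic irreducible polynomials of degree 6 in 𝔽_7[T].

19544

The number of monic irreducibles of degree 6 over GF(7) is (1/6)·Σ_{d∣6} μ(6/d) 7^d.
Divisors of 6: 1, 2, 3, 6; μ(6/d) for each: 1, -1, -1, 1.
Σ = 7^1 − 7^2 − 7^3 + 7^6 = 117264.
N = 117264/6 = 19544.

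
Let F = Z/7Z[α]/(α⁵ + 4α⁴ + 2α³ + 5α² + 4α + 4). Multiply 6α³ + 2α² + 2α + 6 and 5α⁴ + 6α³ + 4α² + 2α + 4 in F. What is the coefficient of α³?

3

Multiply in Z/7Z[α]: (6α³ + 2α² + 2α + 6)·(5α⁴ + 6α³ + 4α² + 2α + 4) = 2α⁷ + 4α⁶ + 4α⁵ + 6α⁴ + 2α³ + α² + 6α + 3.
Reduce using α⁵ ≡ 3α⁴ + 5α³ + 2α² + 3α + 3 (mod α⁵ + 4α⁴ + 2α³ + 5α² + 4α + 4).
Reduced: 3α⁴ + 3α³ + 6α² + 2.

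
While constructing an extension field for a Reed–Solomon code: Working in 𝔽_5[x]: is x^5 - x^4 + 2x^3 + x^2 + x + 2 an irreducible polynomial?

Write g(x) = x^5 - x^4 + 2x^3 + x^2 + x + 2.
Check for roots in 𝔽_5: g(0) = 2; g(1) = 1; g(2) = 0 → root; g(3) = 0 → root; g(4) = 3.
g(2) = 0, so (x − 2) divides g(x); g is reducible.

No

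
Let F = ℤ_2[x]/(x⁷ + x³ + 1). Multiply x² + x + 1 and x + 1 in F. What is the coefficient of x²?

0

Multiply in ℤ_2[x]: (x² + x + 1)·(x + 1) = x³ + 1.
Reduced: x³ + 1.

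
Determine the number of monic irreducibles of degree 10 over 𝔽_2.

Gauss's count: N_{2}(10) = (1/10) Σ_{d|10} μ(10/d)·2^d.
Divisors of 10: 1, 2, 5, 10; μ(10/d) for each: 1, -1, -1, 1.
Σ = 2^1 − 2^2 − 2^5 + 2^10 = 990.
N = 990/10 = 99.

99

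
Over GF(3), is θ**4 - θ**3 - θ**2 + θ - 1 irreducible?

Write P(θ) = θ**4 - θ**3 - θ**2 + θ - 1.
Check for roots in GF(3): P(0) = 2; P(1) = 2; P(2) = 2.
No roots, so no linear factors.
Monic irreducibles of degree 2 over GF(3): θ**2 + 1, θ**2 + θ - 1, θ**2 - θ - 1.
None of them divide P (all give nonzero remainder).
No irreducible factor of degree ≤ 2 exists, so P is irreducible over GF(3).

Yes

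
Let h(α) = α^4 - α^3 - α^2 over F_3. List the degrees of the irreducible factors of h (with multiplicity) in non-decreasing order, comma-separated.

1, 1, 2

Roots in F_3: h(0) = 0 → root; h(1) = 2; h(2) = 1.
Linear factors from roots: (α).
Complete factorization: h(α) = (α)^2·(α^2 - α - 1).
Factor degrees with multiplicity: 1 + 1 + 2 = 4.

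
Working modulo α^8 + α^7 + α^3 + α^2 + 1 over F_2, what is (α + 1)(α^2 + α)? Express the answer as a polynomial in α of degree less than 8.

α^3 + α

Multiply in F_2[α]: (α + 1)·(α^2 + α) = α^3 + α.
Reduced: α^3 + α.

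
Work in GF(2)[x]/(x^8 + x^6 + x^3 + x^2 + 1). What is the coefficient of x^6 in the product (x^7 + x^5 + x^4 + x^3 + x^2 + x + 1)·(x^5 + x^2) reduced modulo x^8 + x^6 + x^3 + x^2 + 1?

Multiply in GF(2)[x]: (x^7 + x^5 + x^4 + x^3 + x^2 + x + 1)·(x^5 + x^2) = x^12 + x^10 + x^8 + x^4 + x^3 + x^2.
Reduce using x^8 ≡ x^6 + x^3 + x^2 + 1 (mod x^8 + x^6 + x^3 + x^2 + 1).
Reduced: x^7 + 1.

0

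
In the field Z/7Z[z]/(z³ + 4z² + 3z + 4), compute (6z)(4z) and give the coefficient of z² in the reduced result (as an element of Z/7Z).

3

Multiply in Z/7Z[z]: (6z)·(4z) = 3z².
Reduced: 3z².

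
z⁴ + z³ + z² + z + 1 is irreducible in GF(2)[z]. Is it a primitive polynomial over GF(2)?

Write f(z) = z⁴ + z³ + z² + z + 1.
|GF(2^4)^×| = 2^4 − 1 = 15. Prime factorization: 15 = 3·5.
f is primitive ⇔ z has order 15 in GF(2)[z]/(f), i.e. z^(15/q) ≠ 1 for each prime q | 15.
z^(5) mod f = 1
z^(3) mod f = z³.
Since z^(5) = 1, the order of z divides 5 < 15; not primitive.

No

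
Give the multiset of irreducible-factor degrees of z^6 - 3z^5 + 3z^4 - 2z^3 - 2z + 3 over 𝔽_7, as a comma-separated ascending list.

Write h(z) = z^6 - 3z^5 + 3z^4 - 2z^3 - 2z + 3.
Linear factors from roots: (z - 1), (z + 3), (z + 2), (z + 1).
Complete factorization: h(z) = (z + 1)·(z + 2)·(z + 3)·(z - 1)·(z^2 - z + 3).
Factor degrees with multiplicity: 1 + 1 + 1 + 1 + 2 = 6.

1, 1, 1, 1, 2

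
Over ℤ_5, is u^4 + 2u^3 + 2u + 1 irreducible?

Write P(u) = u^4 + 2u^3 + 2u + 1.
Check for roots in ℤ_5: P(0) = 1; P(1) = 1; P(2) = 2; P(3) = 2; P(4) = 3.
No roots, so no linear factors.
Degree-2 irreducible divisors: test the 10 monic irreducibles of degree 2 over GF(5).
None of them divide P (all give nonzero remainder).
No irreducible factor of degree ≤ 2 exists, so P is irreducible over GF(5).

Yes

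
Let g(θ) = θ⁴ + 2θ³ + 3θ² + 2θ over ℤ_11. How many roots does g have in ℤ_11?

4

Evaluate at each of the 11 elements of ℤ_11:
g(0) = 0 → root; g(1) = 8; g(2) = 4; g(3) = 3; g(4) = 0 → root; g(5) = 3; g(6) = 0 → root; g(7) = 3; g(8) = 4; g(9) = 8; g(10) = 0 → root.
Roots: {0, 4, 6, 10}.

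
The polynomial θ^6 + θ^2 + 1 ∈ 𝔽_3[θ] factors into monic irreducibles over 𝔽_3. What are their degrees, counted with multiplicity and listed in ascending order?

Write h(θ) = θ^6 + θ^2 + 1.
Roots in 𝔽_3: h(0) = 1; h(1) = 0 → root; h(2) = 0 → root.
Linear factors from roots: (θ + 2), (θ + 1).
Complete factorization: h(θ) = (θ + 1)·(θ + 2)·(θ^4 + θ^2 + 2).
Factor degrees with multiplicity: 1 + 1 + 4 = 6.

1, 1, 4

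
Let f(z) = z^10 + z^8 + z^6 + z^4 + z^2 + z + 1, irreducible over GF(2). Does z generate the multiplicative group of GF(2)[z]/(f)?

Yes

|GF(2^10)^×| = 2^10 − 1 = 1023. Prime factorization: 1023 = 3·11·31.
f is primitive ⇔ z has order 1023 in GF(2)[z]/(f), i.e. z^(1023/q) ≠ 1 for each prime q | 1023.
z^(341) mod f = z^9 + z^8 + z^5 + z + 1.
z^(93) mod f = z^9 + z^7 + z + 1.
z^(33) mod f = z^7 + z^6 + z^5 + z^4 + z^2 + z.
None equal 1, so z has full order 1023; f is primitive.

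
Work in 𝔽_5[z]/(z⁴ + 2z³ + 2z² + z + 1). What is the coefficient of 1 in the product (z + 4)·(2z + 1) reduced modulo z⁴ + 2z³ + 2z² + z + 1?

4

Multiply in 𝔽_5[z]: (z + 4)·(2z + 1) = 2z² + 4z + 4.
Reduced: 2z² + 4z + 4.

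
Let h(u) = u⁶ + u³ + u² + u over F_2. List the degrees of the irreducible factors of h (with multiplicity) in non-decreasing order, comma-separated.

1, 1, 1, 3

Roots in F_2: h(0) = 0 → root; h(1) = 0 → root.
Linear factors from roots: (u), (u + 1).
Complete factorization: h(u) = (u)·(u + 1)^2·(u³ + u + 1).
Factor degrees with multiplicity: 1 + 1 + 1 + 3 = 6.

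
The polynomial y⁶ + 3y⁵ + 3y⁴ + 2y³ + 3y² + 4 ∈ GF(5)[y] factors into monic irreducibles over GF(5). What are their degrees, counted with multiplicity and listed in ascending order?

Write f(y) = y⁶ + 3y⁵ + 3y⁴ + 2y³ + 3y² + 4.
Roots in GF(5): f(0) = 4; f(1) = 1; f(2) = 0 → root; f(3) = 1; f(4) = 1.
Linear factors from roots: (y + 3).
Complete factorization: f(y) = (y + 3)·(y² + 2y + 3)·(y³ + 3y² + 4y + 1).
Factor degrees with multiplicity: 1 + 2 + 3 = 6.

1, 2, 3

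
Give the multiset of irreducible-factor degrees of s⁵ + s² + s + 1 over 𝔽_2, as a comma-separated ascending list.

1, 1, 3

Write g(s) = s⁵ + s² + s + 1.
Roots in 𝔽_2: g(0) = 1; g(1) = 0 → root.
Linear factors from roots: (s + 1).
Complete factorization: g(s) = (s + 1)^2·(s³ + s + 1).
Factor degrees with multiplicity: 1 + 1 + 3 = 5.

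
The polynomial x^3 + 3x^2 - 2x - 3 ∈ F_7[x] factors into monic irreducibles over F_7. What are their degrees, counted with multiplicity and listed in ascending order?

Write f(x) = x^3 + 3x^2 - 2x - 3.
Complete factorization: f(x) = (x^3 + 3x^2 - 2x - 3).
Factor degrees with multiplicity: 3 = 3.

3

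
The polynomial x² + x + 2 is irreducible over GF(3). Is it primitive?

Yes

Write f(x) = x² + x + 2.
|GF(3^2)^×| = 3^2 − 1 = 8. Prime factorization: 8 = 2^3.
f is primitive ⇔ x has order 8 in GF(3)[x]/(f), i.e. x^(8/q) ≠ 1 for each prime q | 8.
x^(4) mod f = 2.
None equal 1, so x has full order 8; f is primitive.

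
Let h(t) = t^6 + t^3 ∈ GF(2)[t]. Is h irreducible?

No

Check for roots in GF(2): h(0) = 0 → root; h(1) = 0 → root.
h(0) = 0, so (t) divides h(t); h is reducible.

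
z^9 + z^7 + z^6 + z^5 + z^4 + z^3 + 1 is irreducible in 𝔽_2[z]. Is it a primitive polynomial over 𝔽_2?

Write f(z) = z^9 + z^7 + z^6 + z^5 + z^4 + z^3 + 1.
|GF(2^9)^×| = 2^9 − 1 = 511. Prime factorization: 511 = 7·73.
f is primitive ⇔ z has order 511 in GF(2)[z]/(f), i.e. z^(511/q) ≠ 1 for each prime q | 511.
z^(73) mod f = z^7 + z^6 + z^4.
z^(7) mod f = z^7.
None equal 1, so z has full order 511; f is primitive.

Yes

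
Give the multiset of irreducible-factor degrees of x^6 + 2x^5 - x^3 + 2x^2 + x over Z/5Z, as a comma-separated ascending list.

1, 1, 1, 3

Write f(x) = x^6 + 2x^5 - x^3 + 2x^2 + x.
Roots in Z/5Z: f(0) = 0 → root; f(1) = 0 → root; f(2) = 0 → root; f(3) = 4; f(4) = 1.
Linear factors from roots: (x), (x - 1), (x - 2).
Complete factorization: f(x) = (x)·(x - 2)·(x - 1)·(x^3 - 2x - 2).
Factor degrees with multiplicity: 1 + 1 + 1 + 3 = 6.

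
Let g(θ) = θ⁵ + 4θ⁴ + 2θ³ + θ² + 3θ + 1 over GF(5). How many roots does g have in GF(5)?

2

Evaluate at each of the 5 elements of GF(5):
g(0) = 1; g(1) = 2; g(2) = 3; g(3) = 0 → root; g(4) = 0 → root.
Roots: {3, 4}.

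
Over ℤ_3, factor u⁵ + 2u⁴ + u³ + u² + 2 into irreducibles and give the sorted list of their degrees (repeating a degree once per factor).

1, 2, 2

Write f(u) = u⁵ + 2u⁴ + u³ + u² + 2.
Roots in ℤ_3: f(0) = 2; f(1) = 1; f(2) = 0 → root.
Linear factors from roots: (u + 1).
Complete factorization: f(u) = (u + 1)·(u² + 1)·(u² + u + 2).
Factor degrees with multiplicity: 1 + 2 + 2 = 5.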